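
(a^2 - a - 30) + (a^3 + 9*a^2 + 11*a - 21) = a^3 + 10*a^2 + 10*a - 51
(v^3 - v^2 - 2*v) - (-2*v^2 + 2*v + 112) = v^3 + v^2 - 4*v - 112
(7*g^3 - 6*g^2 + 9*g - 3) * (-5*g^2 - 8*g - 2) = -35*g^5 - 26*g^4 - 11*g^3 - 45*g^2 + 6*g + 6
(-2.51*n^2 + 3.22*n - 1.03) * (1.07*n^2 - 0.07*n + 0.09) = -2.6857*n^4 + 3.6211*n^3 - 1.5534*n^2 + 0.3619*n - 0.0927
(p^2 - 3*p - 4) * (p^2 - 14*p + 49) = p^4 - 17*p^3 + 87*p^2 - 91*p - 196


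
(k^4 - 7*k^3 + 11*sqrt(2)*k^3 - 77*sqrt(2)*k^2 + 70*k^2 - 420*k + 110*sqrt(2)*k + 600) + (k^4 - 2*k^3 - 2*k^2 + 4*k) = 2*k^4 - 9*k^3 + 11*sqrt(2)*k^3 - 77*sqrt(2)*k^2 + 68*k^2 - 416*k + 110*sqrt(2)*k + 600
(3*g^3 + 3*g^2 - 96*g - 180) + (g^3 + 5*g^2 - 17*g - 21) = 4*g^3 + 8*g^2 - 113*g - 201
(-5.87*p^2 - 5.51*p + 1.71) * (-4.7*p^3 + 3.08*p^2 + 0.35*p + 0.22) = 27.589*p^5 + 7.8174*p^4 - 27.0623*p^3 + 2.0469*p^2 - 0.6137*p + 0.3762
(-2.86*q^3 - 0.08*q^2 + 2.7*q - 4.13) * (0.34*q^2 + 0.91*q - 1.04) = -0.9724*q^5 - 2.6298*q^4 + 3.8196*q^3 + 1.136*q^2 - 6.5663*q + 4.2952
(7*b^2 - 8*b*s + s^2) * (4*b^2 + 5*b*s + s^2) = 28*b^4 + 3*b^3*s - 29*b^2*s^2 - 3*b*s^3 + s^4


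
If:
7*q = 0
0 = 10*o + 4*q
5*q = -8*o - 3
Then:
No Solution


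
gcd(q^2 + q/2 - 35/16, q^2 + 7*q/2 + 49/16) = q + 7/4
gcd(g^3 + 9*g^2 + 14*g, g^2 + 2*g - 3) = 1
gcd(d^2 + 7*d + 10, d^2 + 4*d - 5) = d + 5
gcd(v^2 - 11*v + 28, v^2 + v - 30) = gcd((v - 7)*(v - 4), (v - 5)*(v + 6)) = 1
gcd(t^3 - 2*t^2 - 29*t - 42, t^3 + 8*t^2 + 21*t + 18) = t^2 + 5*t + 6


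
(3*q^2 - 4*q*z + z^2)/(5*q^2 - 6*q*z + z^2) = (-3*q + z)/(-5*q + z)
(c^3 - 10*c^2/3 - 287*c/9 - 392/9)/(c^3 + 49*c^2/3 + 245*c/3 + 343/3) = (3*c^2 - 17*c - 56)/(3*(c^2 + 14*c + 49))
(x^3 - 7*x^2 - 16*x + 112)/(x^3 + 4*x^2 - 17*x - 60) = (x^2 - 3*x - 28)/(x^2 + 8*x + 15)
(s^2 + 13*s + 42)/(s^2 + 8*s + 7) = (s + 6)/(s + 1)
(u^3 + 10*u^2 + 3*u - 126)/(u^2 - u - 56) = (u^2 + 3*u - 18)/(u - 8)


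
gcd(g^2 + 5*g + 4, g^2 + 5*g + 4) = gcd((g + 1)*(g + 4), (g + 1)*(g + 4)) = g^2 + 5*g + 4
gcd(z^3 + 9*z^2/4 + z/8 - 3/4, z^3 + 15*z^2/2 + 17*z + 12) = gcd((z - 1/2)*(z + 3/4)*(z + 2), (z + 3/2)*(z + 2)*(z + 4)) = z + 2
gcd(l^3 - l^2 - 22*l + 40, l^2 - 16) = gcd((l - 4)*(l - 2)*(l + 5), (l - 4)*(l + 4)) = l - 4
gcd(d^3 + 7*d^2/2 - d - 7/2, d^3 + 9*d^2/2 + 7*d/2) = d^2 + 9*d/2 + 7/2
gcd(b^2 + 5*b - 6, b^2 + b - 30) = b + 6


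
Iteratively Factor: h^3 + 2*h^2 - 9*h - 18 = (h - 3)*(h^2 + 5*h + 6) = (h - 3)*(h + 3)*(h + 2)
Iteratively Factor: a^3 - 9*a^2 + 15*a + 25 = (a - 5)*(a^2 - 4*a - 5) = (a - 5)^2*(a + 1)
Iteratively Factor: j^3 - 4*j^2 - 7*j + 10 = (j + 2)*(j^2 - 6*j + 5) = (j - 1)*(j + 2)*(j - 5)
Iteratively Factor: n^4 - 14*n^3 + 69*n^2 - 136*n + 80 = (n - 4)*(n^3 - 10*n^2 + 29*n - 20) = (n - 5)*(n - 4)*(n^2 - 5*n + 4) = (n - 5)*(n - 4)*(n - 1)*(n - 4)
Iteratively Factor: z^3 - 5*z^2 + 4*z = (z)*(z^2 - 5*z + 4) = z*(z - 4)*(z - 1)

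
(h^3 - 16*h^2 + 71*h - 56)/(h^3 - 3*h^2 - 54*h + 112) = (h^2 - 8*h + 7)/(h^2 + 5*h - 14)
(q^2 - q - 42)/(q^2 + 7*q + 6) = (q - 7)/(q + 1)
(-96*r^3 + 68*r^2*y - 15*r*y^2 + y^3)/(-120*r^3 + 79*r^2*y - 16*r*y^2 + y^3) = (-4*r + y)/(-5*r + y)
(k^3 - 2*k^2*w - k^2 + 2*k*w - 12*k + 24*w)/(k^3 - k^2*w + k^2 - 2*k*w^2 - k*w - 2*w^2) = (k^2 - k - 12)/(k^2 + k*w + k + w)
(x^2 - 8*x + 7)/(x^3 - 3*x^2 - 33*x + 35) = 1/(x + 5)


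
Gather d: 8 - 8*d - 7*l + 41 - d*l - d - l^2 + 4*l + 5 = d*(-l - 9) - l^2 - 3*l + 54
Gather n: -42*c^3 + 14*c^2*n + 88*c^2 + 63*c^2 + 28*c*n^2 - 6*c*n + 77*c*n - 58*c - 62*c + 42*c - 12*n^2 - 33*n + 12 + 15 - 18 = -42*c^3 + 151*c^2 - 78*c + n^2*(28*c - 12) + n*(14*c^2 + 71*c - 33) + 9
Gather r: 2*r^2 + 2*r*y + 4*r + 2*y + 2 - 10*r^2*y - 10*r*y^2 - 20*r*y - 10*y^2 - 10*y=r^2*(2 - 10*y) + r*(-10*y^2 - 18*y + 4) - 10*y^2 - 8*y + 2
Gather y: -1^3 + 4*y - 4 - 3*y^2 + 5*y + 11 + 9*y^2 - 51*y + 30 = 6*y^2 - 42*y + 36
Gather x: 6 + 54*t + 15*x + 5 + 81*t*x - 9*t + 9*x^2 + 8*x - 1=45*t + 9*x^2 + x*(81*t + 23) + 10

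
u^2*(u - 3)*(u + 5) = u^4 + 2*u^3 - 15*u^2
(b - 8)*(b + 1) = b^2 - 7*b - 8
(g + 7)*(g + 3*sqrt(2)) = g^2 + 3*sqrt(2)*g + 7*g + 21*sqrt(2)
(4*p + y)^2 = 16*p^2 + 8*p*y + y^2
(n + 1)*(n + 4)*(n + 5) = n^3 + 10*n^2 + 29*n + 20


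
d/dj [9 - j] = -1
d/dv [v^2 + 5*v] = 2*v + 5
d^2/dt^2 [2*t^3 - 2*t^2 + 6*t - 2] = 12*t - 4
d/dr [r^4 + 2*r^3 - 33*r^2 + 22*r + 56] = 4*r^3 + 6*r^2 - 66*r + 22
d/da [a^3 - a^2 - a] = 3*a^2 - 2*a - 1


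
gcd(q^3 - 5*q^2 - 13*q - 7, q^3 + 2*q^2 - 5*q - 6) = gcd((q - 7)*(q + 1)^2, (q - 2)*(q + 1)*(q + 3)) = q + 1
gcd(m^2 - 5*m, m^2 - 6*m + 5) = m - 5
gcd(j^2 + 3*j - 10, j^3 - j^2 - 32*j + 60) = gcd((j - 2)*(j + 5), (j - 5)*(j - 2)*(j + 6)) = j - 2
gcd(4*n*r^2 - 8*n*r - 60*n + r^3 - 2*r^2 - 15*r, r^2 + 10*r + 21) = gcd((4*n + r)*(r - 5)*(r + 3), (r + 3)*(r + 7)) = r + 3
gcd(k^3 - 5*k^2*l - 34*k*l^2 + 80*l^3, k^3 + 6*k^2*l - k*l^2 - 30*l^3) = k^2 + 3*k*l - 10*l^2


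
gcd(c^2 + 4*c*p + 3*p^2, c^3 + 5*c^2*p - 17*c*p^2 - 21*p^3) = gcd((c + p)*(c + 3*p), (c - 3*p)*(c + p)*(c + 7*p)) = c + p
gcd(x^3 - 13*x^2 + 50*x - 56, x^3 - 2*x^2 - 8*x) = x - 4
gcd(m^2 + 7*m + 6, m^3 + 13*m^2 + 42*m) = m + 6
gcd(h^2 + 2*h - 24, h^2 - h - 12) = h - 4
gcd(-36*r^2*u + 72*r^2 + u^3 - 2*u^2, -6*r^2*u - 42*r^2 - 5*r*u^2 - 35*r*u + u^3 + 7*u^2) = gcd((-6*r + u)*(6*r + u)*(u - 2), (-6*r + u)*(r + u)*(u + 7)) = 6*r - u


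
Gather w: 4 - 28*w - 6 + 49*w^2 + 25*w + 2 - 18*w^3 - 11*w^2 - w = -18*w^3 + 38*w^2 - 4*w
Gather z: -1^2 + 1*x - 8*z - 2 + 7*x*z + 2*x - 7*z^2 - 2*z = 3*x - 7*z^2 + z*(7*x - 10) - 3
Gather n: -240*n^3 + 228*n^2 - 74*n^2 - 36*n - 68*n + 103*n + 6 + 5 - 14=-240*n^3 + 154*n^2 - n - 3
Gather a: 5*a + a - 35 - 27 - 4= 6*a - 66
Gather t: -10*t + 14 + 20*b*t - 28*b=-28*b + t*(20*b - 10) + 14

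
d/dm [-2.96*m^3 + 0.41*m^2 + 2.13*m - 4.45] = -8.88*m^2 + 0.82*m + 2.13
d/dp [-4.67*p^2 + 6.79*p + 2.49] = 6.79 - 9.34*p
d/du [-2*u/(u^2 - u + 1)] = 2*(u^2 - 1)/(u^4 - 2*u^3 + 3*u^2 - 2*u + 1)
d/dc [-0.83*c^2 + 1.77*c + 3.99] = 1.77 - 1.66*c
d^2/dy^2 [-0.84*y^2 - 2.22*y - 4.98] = -1.68000000000000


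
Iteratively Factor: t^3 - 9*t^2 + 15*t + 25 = (t - 5)*(t^2 - 4*t - 5) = (t - 5)*(t + 1)*(t - 5)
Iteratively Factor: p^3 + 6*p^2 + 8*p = (p + 2)*(p^2 + 4*p) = p*(p + 2)*(p + 4)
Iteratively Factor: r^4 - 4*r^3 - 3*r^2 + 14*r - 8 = (r - 4)*(r^3 - 3*r + 2) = (r - 4)*(r - 1)*(r^2 + r - 2) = (r - 4)*(r - 1)*(r + 2)*(r - 1)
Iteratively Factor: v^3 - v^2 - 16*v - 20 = (v - 5)*(v^2 + 4*v + 4) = (v - 5)*(v + 2)*(v + 2)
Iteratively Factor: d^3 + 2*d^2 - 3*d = (d + 3)*(d^2 - d) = d*(d + 3)*(d - 1)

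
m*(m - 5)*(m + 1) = m^3 - 4*m^2 - 5*m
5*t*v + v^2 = v*(5*t + v)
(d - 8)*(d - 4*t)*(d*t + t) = d^3*t - 4*d^2*t^2 - 7*d^2*t + 28*d*t^2 - 8*d*t + 32*t^2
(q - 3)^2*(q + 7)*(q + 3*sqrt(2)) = q^4 + q^3 + 3*sqrt(2)*q^3 - 33*q^2 + 3*sqrt(2)*q^2 - 99*sqrt(2)*q + 63*q + 189*sqrt(2)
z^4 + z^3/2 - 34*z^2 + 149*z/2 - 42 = (z - 4)*(z - 3/2)*(z - 1)*(z + 7)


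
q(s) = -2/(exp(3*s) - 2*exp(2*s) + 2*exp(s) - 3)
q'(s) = -2*(-3*exp(3*s) + 4*exp(2*s) - 2*exp(s))/(exp(3*s) - 2*exp(2*s) + 2*exp(s) - 3)^2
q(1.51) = -0.03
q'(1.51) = 0.12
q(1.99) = -0.01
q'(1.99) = 0.02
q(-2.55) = 0.70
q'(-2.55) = 0.03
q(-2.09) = 0.72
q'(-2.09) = 0.05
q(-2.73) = 0.69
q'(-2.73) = 0.03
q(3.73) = -0.00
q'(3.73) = 0.00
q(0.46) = 2.28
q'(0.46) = 13.19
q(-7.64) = 0.67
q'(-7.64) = 0.00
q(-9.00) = 0.67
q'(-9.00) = 0.00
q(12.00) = 0.00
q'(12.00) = 0.00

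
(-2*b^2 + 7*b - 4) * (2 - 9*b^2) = 18*b^4 - 63*b^3 + 32*b^2 + 14*b - 8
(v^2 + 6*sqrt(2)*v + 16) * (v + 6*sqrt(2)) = v^3 + 12*sqrt(2)*v^2 + 88*v + 96*sqrt(2)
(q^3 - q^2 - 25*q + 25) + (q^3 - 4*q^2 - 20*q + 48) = 2*q^3 - 5*q^2 - 45*q + 73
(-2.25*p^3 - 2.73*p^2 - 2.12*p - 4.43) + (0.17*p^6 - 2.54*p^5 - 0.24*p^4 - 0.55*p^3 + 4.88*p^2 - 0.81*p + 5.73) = 0.17*p^6 - 2.54*p^5 - 0.24*p^4 - 2.8*p^3 + 2.15*p^2 - 2.93*p + 1.3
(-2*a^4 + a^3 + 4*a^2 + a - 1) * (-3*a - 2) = 6*a^5 + a^4 - 14*a^3 - 11*a^2 + a + 2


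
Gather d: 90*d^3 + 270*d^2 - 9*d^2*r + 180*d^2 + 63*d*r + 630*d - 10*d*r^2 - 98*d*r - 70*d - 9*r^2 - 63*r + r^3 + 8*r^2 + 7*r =90*d^3 + d^2*(450 - 9*r) + d*(-10*r^2 - 35*r + 560) + r^3 - r^2 - 56*r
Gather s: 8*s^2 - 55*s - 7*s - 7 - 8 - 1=8*s^2 - 62*s - 16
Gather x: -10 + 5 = -5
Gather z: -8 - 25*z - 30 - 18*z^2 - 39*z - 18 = -18*z^2 - 64*z - 56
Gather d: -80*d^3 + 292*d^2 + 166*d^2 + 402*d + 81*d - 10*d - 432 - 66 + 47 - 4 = -80*d^3 + 458*d^2 + 473*d - 455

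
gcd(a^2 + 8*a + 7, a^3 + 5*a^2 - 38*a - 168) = a + 7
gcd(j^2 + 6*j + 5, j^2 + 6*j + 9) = 1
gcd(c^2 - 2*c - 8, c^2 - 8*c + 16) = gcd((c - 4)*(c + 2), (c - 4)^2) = c - 4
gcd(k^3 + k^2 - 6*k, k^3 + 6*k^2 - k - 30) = k^2 + k - 6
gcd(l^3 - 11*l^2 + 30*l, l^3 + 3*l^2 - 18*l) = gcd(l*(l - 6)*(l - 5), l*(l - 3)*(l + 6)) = l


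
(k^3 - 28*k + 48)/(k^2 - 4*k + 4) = (k^2 + 2*k - 24)/(k - 2)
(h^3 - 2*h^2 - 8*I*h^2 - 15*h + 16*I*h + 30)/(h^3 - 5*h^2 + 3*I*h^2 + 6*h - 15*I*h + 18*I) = (h^2 - 8*I*h - 15)/(h^2 + 3*h*(-1 + I) - 9*I)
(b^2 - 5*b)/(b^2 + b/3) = 3*(b - 5)/(3*b + 1)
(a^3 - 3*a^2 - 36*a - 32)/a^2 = a - 3 - 36/a - 32/a^2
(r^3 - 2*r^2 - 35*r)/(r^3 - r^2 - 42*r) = (r + 5)/(r + 6)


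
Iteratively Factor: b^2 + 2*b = (b + 2)*(b)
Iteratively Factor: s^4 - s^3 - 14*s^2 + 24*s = (s - 3)*(s^3 + 2*s^2 - 8*s) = (s - 3)*(s + 4)*(s^2 - 2*s) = s*(s - 3)*(s + 4)*(s - 2)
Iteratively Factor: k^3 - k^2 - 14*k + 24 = (k + 4)*(k^2 - 5*k + 6) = (k - 3)*(k + 4)*(k - 2)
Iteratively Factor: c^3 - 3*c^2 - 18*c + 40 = (c + 4)*(c^2 - 7*c + 10) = (c - 5)*(c + 4)*(c - 2)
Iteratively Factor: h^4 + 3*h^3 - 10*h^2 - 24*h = (h + 2)*(h^3 + h^2 - 12*h) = (h + 2)*(h + 4)*(h^2 - 3*h) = h*(h + 2)*(h + 4)*(h - 3)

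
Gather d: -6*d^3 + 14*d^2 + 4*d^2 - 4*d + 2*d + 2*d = -6*d^3 + 18*d^2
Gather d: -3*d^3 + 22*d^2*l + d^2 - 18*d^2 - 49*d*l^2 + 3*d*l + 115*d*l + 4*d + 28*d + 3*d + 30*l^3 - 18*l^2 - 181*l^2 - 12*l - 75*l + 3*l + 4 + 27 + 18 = -3*d^3 + d^2*(22*l - 17) + d*(-49*l^2 + 118*l + 35) + 30*l^3 - 199*l^2 - 84*l + 49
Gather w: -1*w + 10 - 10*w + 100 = 110 - 11*w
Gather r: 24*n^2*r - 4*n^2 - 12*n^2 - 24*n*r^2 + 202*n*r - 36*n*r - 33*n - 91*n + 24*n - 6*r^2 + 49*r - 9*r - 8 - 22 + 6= -16*n^2 - 100*n + r^2*(-24*n - 6) + r*(24*n^2 + 166*n + 40) - 24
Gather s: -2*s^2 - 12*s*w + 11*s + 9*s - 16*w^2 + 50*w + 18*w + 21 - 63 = -2*s^2 + s*(20 - 12*w) - 16*w^2 + 68*w - 42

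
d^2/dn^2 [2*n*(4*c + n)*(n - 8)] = 16*c + 12*n - 32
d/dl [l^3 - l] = 3*l^2 - 1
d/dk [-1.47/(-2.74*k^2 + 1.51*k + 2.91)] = (2.2197 - 8.0556*k)/(-2.74*k^2 + 1.51*k + 2.91)^2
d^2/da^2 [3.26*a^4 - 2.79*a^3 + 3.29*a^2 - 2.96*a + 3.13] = 39.12*a^2 - 16.74*a + 6.58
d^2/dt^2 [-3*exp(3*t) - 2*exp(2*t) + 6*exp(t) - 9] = (-27*exp(2*t) - 8*exp(t) + 6)*exp(t)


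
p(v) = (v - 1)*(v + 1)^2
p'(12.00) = 455.00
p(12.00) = 1859.00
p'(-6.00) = 95.00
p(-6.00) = -175.00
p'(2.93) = 30.61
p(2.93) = 29.81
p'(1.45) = 8.21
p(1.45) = 2.70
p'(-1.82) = 5.30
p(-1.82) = -1.90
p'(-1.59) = 3.40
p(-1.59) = -0.90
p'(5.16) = 89.20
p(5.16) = 157.85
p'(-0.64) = -1.05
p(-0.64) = -0.21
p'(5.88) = 114.48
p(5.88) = 230.99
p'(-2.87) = 17.97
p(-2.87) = -13.53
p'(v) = (v - 1)*(2*v + 2) + (v + 1)^2 = (v + 1)*(3*v - 1)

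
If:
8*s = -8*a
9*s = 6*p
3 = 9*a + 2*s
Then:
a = 3/7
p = -9/14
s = -3/7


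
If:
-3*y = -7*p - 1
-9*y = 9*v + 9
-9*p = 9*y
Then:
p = -1/10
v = -11/10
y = 1/10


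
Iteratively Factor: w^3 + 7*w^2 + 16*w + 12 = (w + 2)*(w^2 + 5*w + 6) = (w + 2)^2*(w + 3)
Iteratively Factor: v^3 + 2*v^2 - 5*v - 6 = (v + 1)*(v^2 + v - 6) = (v - 2)*(v + 1)*(v + 3)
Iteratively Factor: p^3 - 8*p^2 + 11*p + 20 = (p + 1)*(p^2 - 9*p + 20) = (p - 5)*(p + 1)*(p - 4)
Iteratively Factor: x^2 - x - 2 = (x - 2)*(x + 1)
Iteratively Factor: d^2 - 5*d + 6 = (d - 3)*(d - 2)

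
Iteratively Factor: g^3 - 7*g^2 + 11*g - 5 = (g - 1)*(g^2 - 6*g + 5) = (g - 5)*(g - 1)*(g - 1)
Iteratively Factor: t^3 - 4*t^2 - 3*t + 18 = (t - 3)*(t^2 - t - 6) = (t - 3)^2*(t + 2)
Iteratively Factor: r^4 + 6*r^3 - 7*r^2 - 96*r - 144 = (r - 4)*(r^3 + 10*r^2 + 33*r + 36) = (r - 4)*(r + 3)*(r^2 + 7*r + 12) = (r - 4)*(r + 3)*(r + 4)*(r + 3)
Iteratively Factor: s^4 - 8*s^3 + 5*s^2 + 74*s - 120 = (s - 2)*(s^3 - 6*s^2 - 7*s + 60) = (s - 2)*(s + 3)*(s^2 - 9*s + 20) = (s - 5)*(s - 2)*(s + 3)*(s - 4)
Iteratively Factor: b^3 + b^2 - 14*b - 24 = (b + 3)*(b^2 - 2*b - 8) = (b - 4)*(b + 3)*(b + 2)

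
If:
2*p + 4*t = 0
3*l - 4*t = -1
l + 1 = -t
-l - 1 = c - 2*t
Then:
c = -6/7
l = -5/7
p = 4/7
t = -2/7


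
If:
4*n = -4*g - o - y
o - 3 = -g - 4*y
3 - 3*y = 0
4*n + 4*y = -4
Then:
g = 8/3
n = -2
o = -11/3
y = 1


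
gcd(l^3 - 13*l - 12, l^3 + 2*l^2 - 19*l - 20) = l^2 - 3*l - 4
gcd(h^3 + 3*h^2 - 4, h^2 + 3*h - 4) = h - 1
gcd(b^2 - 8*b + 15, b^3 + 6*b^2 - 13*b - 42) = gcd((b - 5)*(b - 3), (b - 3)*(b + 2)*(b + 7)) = b - 3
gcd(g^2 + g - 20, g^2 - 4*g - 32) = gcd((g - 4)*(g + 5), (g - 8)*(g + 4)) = 1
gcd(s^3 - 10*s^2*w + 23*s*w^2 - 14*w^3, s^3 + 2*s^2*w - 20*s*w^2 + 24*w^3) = s - 2*w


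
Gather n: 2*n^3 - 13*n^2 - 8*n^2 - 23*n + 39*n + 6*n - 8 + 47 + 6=2*n^3 - 21*n^2 + 22*n + 45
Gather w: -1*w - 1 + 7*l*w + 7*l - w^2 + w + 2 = 7*l*w + 7*l - w^2 + 1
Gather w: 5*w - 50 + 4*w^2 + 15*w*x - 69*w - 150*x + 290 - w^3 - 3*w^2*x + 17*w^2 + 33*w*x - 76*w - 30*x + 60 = -w^3 + w^2*(21 - 3*x) + w*(48*x - 140) - 180*x + 300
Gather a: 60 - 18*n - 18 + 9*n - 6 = 36 - 9*n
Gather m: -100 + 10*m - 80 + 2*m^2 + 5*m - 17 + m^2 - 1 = 3*m^2 + 15*m - 198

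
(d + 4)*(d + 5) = d^2 + 9*d + 20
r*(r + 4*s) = r^2 + 4*r*s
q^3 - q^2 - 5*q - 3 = (q - 3)*(q + 1)^2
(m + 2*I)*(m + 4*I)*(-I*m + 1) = -I*m^3 + 7*m^2 + 14*I*m - 8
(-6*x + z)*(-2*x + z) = 12*x^2 - 8*x*z + z^2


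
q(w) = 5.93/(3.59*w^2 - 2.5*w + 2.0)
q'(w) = 5.93*(2.5 - 7.18*w)/(3.59*w^2 - 2.5*w + 2.0)^2 = (14.825 - 42.5774*w)/(3.59*w^2 - 2.5*w + 2.0)^2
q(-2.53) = 0.19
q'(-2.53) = 0.13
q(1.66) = 0.77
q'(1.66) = -0.93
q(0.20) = 3.61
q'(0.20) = 2.34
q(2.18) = 0.44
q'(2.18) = -0.42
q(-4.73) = 0.06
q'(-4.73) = 0.02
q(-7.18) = 0.03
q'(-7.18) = 0.01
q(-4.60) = 0.07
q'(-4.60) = 0.03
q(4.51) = 0.09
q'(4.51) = -0.04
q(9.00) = 0.02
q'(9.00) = -0.01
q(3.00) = 0.22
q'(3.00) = -0.16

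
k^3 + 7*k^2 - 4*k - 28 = (k - 2)*(k + 2)*(k + 7)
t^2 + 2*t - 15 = (t - 3)*(t + 5)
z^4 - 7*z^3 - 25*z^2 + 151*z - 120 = (z - 8)*(z - 3)*(z - 1)*(z + 5)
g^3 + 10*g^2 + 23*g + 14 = (g + 1)*(g + 2)*(g + 7)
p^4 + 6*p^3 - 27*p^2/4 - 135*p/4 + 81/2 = (p - 3/2)^2*(p + 3)*(p + 6)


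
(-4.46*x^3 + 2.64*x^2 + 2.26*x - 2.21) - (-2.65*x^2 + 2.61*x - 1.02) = -4.46*x^3 + 5.29*x^2 - 0.35*x - 1.19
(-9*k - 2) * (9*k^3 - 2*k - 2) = -81*k^4 - 18*k^3 + 18*k^2 + 22*k + 4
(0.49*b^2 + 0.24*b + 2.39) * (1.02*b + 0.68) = 0.4998*b^3 + 0.578*b^2 + 2.601*b + 1.6252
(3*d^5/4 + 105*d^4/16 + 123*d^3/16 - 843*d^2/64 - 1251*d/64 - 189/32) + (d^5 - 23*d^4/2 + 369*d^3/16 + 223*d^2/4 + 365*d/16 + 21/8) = 7*d^5/4 - 79*d^4/16 + 123*d^3/4 + 2725*d^2/64 + 209*d/64 - 105/32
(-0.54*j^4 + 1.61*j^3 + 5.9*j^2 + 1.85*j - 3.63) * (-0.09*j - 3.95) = 0.0486*j^5 + 1.9881*j^4 - 6.8905*j^3 - 23.4715*j^2 - 6.9808*j + 14.3385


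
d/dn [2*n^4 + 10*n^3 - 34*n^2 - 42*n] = 8*n^3 + 30*n^2 - 68*n - 42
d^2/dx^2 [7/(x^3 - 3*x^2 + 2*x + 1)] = 14*(3*(1 - x)*(x^3 - 3*x^2 + 2*x + 1) + (3*x^2 - 6*x + 2)^2)/(x^3 - 3*x^2 + 2*x + 1)^3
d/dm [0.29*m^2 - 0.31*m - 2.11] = 0.58*m - 0.31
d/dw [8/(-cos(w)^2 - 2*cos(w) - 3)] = -16*(cos(w) + 1)*sin(w)/(cos(w)^2 + 2*cos(w) + 3)^2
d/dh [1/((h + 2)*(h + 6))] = 2*(-h - 4)/(h^4 + 16*h^3 + 88*h^2 + 192*h + 144)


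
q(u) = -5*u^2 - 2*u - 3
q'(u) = -10*u - 2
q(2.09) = -29.02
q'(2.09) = -22.90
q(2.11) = -29.48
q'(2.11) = -23.10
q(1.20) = -12.60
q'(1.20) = -14.00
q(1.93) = -25.48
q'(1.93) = -21.30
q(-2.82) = -37.12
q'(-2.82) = 26.20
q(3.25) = -62.31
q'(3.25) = -34.50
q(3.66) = -77.30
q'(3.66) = -38.60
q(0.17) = -3.48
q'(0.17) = -3.70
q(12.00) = -747.00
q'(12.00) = -122.00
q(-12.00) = -699.00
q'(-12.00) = 118.00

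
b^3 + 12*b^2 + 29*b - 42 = (b - 1)*(b + 6)*(b + 7)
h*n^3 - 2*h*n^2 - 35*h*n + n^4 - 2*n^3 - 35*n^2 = n*(h + n)*(n - 7)*(n + 5)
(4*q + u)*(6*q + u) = 24*q^2 + 10*q*u + u^2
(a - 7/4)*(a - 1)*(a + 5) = a^3 + 9*a^2/4 - 12*a + 35/4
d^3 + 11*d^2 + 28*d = d*(d + 4)*(d + 7)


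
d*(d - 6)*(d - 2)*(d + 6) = d^4 - 2*d^3 - 36*d^2 + 72*d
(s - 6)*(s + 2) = s^2 - 4*s - 12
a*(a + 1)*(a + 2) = a^3 + 3*a^2 + 2*a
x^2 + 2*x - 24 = (x - 4)*(x + 6)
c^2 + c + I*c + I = (c + 1)*(c + I)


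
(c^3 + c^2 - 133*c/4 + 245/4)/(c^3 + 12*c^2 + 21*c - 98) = (c^2 - 6*c + 35/4)/(c^2 + 5*c - 14)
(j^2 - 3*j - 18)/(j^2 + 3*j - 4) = (j^2 - 3*j - 18)/(j^2 + 3*j - 4)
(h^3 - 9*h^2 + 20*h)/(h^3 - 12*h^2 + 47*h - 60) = h/(h - 3)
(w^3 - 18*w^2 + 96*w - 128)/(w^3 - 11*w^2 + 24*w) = (w^2 - 10*w + 16)/(w*(w - 3))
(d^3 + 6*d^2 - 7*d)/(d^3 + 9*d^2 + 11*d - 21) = d/(d + 3)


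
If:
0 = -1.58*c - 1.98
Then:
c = -1.25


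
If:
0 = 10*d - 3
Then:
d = 3/10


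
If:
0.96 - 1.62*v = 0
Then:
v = 0.59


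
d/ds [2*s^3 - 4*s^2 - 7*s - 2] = 6*s^2 - 8*s - 7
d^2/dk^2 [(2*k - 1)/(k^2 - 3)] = 2*(4*k^2*(2*k - 1) + (1 - 6*k)*(k^2 - 3))/(k^2 - 3)^3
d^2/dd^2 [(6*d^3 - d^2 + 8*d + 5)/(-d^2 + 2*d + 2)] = 6*(-14*d^3 - 27*d^2 - 30*d + 2)/(d^6 - 6*d^5 + 6*d^4 + 16*d^3 - 12*d^2 - 24*d - 8)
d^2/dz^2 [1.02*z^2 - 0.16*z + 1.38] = 2.04000000000000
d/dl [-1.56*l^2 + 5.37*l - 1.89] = 5.37 - 3.12*l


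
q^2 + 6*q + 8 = (q + 2)*(q + 4)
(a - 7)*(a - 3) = a^2 - 10*a + 21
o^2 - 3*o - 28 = (o - 7)*(o + 4)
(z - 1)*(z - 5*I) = z^2 - z - 5*I*z + 5*I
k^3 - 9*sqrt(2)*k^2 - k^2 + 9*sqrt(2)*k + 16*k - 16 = (k - 1)*(k - 8*sqrt(2))*(k - sqrt(2))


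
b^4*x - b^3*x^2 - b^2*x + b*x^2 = b*(b - 1)*(b - x)*(b*x + x)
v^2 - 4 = (v - 2)*(v + 2)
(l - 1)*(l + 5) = l^2 + 4*l - 5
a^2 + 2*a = a*(a + 2)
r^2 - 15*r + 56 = (r - 8)*(r - 7)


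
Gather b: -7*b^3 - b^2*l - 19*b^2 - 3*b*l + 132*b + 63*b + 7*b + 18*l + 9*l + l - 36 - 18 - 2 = -7*b^3 + b^2*(-l - 19) + b*(202 - 3*l) + 28*l - 56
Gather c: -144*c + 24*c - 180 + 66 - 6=-120*c - 120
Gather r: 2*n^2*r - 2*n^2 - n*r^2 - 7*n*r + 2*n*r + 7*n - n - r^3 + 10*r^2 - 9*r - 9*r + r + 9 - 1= -2*n^2 + 6*n - r^3 + r^2*(10 - n) + r*(2*n^2 - 5*n - 17) + 8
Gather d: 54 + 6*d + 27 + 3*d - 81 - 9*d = 0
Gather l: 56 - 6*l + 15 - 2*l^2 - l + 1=-2*l^2 - 7*l + 72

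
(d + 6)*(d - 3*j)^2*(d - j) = d^4 - 7*d^3*j + 6*d^3 + 15*d^2*j^2 - 42*d^2*j - 9*d*j^3 + 90*d*j^2 - 54*j^3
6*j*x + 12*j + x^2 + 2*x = (6*j + x)*(x + 2)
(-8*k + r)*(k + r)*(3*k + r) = -24*k^3 - 29*k^2*r - 4*k*r^2 + r^3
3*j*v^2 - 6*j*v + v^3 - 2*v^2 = v*(3*j + v)*(v - 2)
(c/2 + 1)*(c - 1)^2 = c^3/2 - 3*c/2 + 1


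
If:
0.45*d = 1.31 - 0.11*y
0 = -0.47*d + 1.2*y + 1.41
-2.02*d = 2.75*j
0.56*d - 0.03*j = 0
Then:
No Solution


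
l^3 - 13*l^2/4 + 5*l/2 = l*(l - 2)*(l - 5/4)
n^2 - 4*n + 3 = (n - 3)*(n - 1)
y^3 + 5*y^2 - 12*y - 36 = (y - 3)*(y + 2)*(y + 6)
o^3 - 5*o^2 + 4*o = o*(o - 4)*(o - 1)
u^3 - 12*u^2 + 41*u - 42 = (u - 7)*(u - 3)*(u - 2)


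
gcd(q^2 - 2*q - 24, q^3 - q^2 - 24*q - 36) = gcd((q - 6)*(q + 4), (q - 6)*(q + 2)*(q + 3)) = q - 6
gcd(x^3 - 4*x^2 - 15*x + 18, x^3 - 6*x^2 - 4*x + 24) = x - 6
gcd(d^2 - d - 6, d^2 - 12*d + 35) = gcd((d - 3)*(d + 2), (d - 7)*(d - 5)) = 1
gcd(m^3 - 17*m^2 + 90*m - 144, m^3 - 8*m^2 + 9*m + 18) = m^2 - 9*m + 18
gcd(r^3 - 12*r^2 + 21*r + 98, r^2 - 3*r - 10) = r + 2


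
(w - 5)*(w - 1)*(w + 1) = w^3 - 5*w^2 - w + 5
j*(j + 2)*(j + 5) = j^3 + 7*j^2 + 10*j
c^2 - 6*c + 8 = (c - 4)*(c - 2)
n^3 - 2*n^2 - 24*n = n*(n - 6)*(n + 4)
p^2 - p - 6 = (p - 3)*(p + 2)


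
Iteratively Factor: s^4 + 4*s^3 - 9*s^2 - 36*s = (s - 3)*(s^3 + 7*s^2 + 12*s) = (s - 3)*(s + 4)*(s^2 + 3*s) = s*(s - 3)*(s + 4)*(s + 3)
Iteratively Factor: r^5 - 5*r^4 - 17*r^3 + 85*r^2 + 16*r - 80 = (r - 4)*(r^4 - r^3 - 21*r^2 + r + 20) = (r - 5)*(r - 4)*(r^3 + 4*r^2 - r - 4) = (r - 5)*(r - 4)*(r + 4)*(r^2 - 1) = (r - 5)*(r - 4)*(r - 1)*(r + 4)*(r + 1)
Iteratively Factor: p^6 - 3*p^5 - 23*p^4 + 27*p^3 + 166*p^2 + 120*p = (p)*(p^5 - 3*p^4 - 23*p^3 + 27*p^2 + 166*p + 120) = p*(p - 4)*(p^4 + p^3 - 19*p^2 - 49*p - 30) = p*(p - 4)*(p + 2)*(p^3 - p^2 - 17*p - 15) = p*(p - 4)*(p + 1)*(p + 2)*(p^2 - 2*p - 15) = p*(p - 5)*(p - 4)*(p + 1)*(p + 2)*(p + 3)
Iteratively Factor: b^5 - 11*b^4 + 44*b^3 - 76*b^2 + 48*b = (b)*(b^4 - 11*b^3 + 44*b^2 - 76*b + 48) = b*(b - 4)*(b^3 - 7*b^2 + 16*b - 12) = b*(b - 4)*(b - 3)*(b^2 - 4*b + 4) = b*(b - 4)*(b - 3)*(b - 2)*(b - 2)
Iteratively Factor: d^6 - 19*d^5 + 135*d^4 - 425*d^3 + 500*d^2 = (d)*(d^5 - 19*d^4 + 135*d^3 - 425*d^2 + 500*d) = d*(d - 5)*(d^4 - 14*d^3 + 65*d^2 - 100*d) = d*(d - 5)*(d - 4)*(d^3 - 10*d^2 + 25*d) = d*(d - 5)^2*(d - 4)*(d^2 - 5*d) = d^2*(d - 5)^2*(d - 4)*(d - 5)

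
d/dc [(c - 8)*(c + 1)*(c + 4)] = 3*c^2 - 6*c - 36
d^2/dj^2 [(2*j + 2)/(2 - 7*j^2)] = 28*(-28*j^2*(j + 1) + (3*j + 1)*(7*j^2 - 2))/(7*j^2 - 2)^3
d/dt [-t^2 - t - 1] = -2*t - 1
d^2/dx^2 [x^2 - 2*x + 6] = 2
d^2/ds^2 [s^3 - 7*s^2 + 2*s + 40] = 6*s - 14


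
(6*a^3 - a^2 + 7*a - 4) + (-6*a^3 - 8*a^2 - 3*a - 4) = -9*a^2 + 4*a - 8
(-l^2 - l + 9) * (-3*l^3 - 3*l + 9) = 3*l^5 + 3*l^4 - 24*l^3 - 6*l^2 - 36*l + 81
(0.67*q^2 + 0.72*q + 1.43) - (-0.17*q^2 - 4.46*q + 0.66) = 0.84*q^2 + 5.18*q + 0.77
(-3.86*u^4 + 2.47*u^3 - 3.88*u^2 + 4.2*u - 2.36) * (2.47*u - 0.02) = -9.5342*u^5 + 6.1781*u^4 - 9.633*u^3 + 10.4516*u^2 - 5.9132*u + 0.0472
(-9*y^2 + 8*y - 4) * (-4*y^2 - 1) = 36*y^4 - 32*y^3 + 25*y^2 - 8*y + 4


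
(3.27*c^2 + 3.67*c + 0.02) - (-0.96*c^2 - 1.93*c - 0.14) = 4.23*c^2 + 5.6*c + 0.16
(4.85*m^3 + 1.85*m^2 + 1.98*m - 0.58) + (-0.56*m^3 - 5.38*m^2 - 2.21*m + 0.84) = 4.29*m^3 - 3.53*m^2 - 0.23*m + 0.26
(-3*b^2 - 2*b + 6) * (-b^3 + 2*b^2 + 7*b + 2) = 3*b^5 - 4*b^4 - 31*b^3 - 8*b^2 + 38*b + 12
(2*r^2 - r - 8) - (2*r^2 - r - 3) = -5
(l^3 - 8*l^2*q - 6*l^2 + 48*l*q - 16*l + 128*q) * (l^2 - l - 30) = l^5 - 8*l^4*q - 7*l^4 + 56*l^3*q - 40*l^3 + 320*l^2*q + 196*l^2 - 1568*l*q + 480*l - 3840*q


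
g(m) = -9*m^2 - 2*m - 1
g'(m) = -18*m - 2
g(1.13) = -14.75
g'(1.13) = -22.34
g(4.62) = -202.34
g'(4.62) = -85.16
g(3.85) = -142.10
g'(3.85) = -71.30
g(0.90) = -10.09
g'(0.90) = -18.20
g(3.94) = -148.59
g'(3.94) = -72.92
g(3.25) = -102.56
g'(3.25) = -60.50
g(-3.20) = -86.76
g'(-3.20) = 55.60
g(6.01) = -338.10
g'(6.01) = -110.18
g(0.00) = -1.00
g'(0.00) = -2.00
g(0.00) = -1.00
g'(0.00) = -2.00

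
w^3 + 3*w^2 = w^2*(w + 3)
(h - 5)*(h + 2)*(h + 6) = h^3 + 3*h^2 - 28*h - 60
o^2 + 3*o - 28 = (o - 4)*(o + 7)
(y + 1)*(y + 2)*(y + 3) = y^3 + 6*y^2 + 11*y + 6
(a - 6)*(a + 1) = a^2 - 5*a - 6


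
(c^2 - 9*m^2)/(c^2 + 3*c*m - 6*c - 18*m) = (c - 3*m)/(c - 6)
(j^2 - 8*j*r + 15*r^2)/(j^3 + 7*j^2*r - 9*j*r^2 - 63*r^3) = (j - 5*r)/(j^2 + 10*j*r + 21*r^2)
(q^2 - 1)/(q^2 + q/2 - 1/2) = 2*(q - 1)/(2*q - 1)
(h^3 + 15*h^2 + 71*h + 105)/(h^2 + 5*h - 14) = (h^2 + 8*h + 15)/(h - 2)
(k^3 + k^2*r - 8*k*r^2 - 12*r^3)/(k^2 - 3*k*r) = k + 4*r + 4*r^2/k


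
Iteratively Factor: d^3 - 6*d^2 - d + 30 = (d - 5)*(d^2 - d - 6) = (d - 5)*(d - 3)*(d + 2)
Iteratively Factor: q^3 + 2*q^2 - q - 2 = (q + 2)*(q^2 - 1) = (q - 1)*(q + 2)*(q + 1)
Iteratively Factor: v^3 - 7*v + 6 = (v + 3)*(v^2 - 3*v + 2) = (v - 2)*(v + 3)*(v - 1)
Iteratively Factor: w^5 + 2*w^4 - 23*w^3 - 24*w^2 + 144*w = (w + 4)*(w^4 - 2*w^3 - 15*w^2 + 36*w) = w*(w + 4)*(w^3 - 2*w^2 - 15*w + 36) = w*(w - 3)*(w + 4)*(w^2 + w - 12) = w*(w - 3)^2*(w + 4)*(w + 4)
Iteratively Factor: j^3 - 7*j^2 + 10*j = (j)*(j^2 - 7*j + 10) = j*(j - 2)*(j - 5)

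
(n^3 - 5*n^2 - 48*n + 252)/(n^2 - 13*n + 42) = (n^2 + n - 42)/(n - 7)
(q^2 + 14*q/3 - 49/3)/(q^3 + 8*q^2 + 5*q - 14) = (q - 7/3)/(q^2 + q - 2)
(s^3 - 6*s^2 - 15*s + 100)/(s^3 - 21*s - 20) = (s - 5)/(s + 1)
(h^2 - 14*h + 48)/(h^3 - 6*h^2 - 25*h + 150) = (h - 8)/(h^2 - 25)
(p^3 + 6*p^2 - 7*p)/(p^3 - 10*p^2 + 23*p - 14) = p*(p + 7)/(p^2 - 9*p + 14)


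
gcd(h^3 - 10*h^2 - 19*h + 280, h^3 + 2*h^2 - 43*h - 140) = h^2 - 2*h - 35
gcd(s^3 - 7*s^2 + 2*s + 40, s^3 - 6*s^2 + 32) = s^2 - 2*s - 8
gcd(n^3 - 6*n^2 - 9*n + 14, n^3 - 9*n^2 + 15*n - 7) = n^2 - 8*n + 7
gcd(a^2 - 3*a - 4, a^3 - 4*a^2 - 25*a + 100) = a - 4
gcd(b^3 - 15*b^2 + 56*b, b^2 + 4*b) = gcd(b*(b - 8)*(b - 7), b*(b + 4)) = b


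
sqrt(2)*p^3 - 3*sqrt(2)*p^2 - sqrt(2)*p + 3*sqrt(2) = (p - 3)*(p - 1)*(sqrt(2)*p + sqrt(2))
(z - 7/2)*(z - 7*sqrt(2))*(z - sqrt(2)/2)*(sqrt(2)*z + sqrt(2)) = sqrt(2)*z^4 - 15*z^3 - 5*sqrt(2)*z^3/2 + 7*sqrt(2)*z^2/2 + 75*z^2/2 - 35*sqrt(2)*z/2 + 105*z/2 - 49*sqrt(2)/2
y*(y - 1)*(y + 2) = y^3 + y^2 - 2*y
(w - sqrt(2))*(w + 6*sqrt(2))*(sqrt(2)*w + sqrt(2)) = sqrt(2)*w^3 + sqrt(2)*w^2 + 10*w^2 - 12*sqrt(2)*w + 10*w - 12*sqrt(2)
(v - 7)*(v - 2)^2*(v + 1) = v^4 - 10*v^3 + 21*v^2 + 4*v - 28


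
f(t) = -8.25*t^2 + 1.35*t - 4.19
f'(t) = 1.35 - 16.5*t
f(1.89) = -31.11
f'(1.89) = -29.84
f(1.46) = -19.80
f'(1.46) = -22.74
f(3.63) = -108.00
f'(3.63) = -58.54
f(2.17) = -40.11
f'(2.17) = -34.46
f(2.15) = -39.42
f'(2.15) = -34.12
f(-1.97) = -38.87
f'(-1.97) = 33.86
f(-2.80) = -72.65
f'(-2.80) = 47.55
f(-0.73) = -9.57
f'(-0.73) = 13.40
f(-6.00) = -309.29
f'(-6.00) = 100.35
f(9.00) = -660.29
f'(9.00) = -147.15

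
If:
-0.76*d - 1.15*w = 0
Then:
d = -1.51315789473684*w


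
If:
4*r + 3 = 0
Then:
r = -3/4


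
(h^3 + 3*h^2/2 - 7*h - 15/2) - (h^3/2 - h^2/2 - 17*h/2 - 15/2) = h^3/2 + 2*h^2 + 3*h/2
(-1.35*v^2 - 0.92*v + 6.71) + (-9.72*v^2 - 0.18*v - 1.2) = -11.07*v^2 - 1.1*v + 5.51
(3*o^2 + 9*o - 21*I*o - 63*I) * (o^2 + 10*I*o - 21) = 3*o^4 + 9*o^3 + 9*I*o^3 + 147*o^2 + 27*I*o^2 + 441*o + 441*I*o + 1323*I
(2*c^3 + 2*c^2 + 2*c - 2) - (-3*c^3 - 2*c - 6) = 5*c^3 + 2*c^2 + 4*c + 4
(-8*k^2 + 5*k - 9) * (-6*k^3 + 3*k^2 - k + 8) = 48*k^5 - 54*k^4 + 77*k^3 - 96*k^2 + 49*k - 72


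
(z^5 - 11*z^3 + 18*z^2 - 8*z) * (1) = z^5 - 11*z^3 + 18*z^2 - 8*z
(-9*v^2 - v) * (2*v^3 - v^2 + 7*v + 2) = -18*v^5 + 7*v^4 - 62*v^3 - 25*v^2 - 2*v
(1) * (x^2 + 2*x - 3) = x^2 + 2*x - 3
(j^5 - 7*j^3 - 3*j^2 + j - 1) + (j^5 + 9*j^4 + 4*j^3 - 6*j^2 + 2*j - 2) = 2*j^5 + 9*j^4 - 3*j^3 - 9*j^2 + 3*j - 3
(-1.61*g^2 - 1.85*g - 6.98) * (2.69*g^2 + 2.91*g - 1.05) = -4.3309*g^4 - 9.6616*g^3 - 22.4692*g^2 - 18.3693*g + 7.329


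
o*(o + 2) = o^2 + 2*o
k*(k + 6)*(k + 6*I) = k^3 + 6*k^2 + 6*I*k^2 + 36*I*k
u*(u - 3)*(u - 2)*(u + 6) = u^4 + u^3 - 24*u^2 + 36*u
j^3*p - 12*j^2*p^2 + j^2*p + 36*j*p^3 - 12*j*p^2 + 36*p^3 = (j - 6*p)^2*(j*p + p)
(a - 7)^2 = a^2 - 14*a + 49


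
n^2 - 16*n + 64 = (n - 8)^2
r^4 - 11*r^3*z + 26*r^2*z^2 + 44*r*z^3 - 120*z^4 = (r - 6*z)*(r - 5*z)*(r - 2*z)*(r + 2*z)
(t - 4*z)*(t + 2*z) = t^2 - 2*t*z - 8*z^2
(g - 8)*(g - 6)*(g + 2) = g^3 - 12*g^2 + 20*g + 96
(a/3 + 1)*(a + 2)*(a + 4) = a^3/3 + 3*a^2 + 26*a/3 + 8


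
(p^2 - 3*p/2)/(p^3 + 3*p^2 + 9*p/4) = 2*(2*p - 3)/(4*p^2 + 12*p + 9)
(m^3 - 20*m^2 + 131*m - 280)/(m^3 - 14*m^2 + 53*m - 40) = (m - 7)/(m - 1)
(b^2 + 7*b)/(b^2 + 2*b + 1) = b*(b + 7)/(b^2 + 2*b + 1)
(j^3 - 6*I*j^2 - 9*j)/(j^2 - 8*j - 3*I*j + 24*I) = j*(j - 3*I)/(j - 8)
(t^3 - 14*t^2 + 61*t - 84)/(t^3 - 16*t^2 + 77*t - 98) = (t^2 - 7*t + 12)/(t^2 - 9*t + 14)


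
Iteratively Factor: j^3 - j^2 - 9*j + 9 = (j - 3)*(j^2 + 2*j - 3) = (j - 3)*(j + 3)*(j - 1)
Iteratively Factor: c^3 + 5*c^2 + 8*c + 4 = (c + 2)*(c^2 + 3*c + 2) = (c + 1)*(c + 2)*(c + 2)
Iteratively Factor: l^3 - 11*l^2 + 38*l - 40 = (l - 2)*(l^2 - 9*l + 20) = (l - 4)*(l - 2)*(l - 5)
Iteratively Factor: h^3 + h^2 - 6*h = (h)*(h^2 + h - 6) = h*(h + 3)*(h - 2)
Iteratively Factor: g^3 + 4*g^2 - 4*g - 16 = (g + 2)*(g^2 + 2*g - 8) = (g + 2)*(g + 4)*(g - 2)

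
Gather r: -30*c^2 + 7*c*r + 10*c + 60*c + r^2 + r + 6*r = -30*c^2 + 70*c + r^2 + r*(7*c + 7)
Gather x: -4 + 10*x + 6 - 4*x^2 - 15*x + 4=-4*x^2 - 5*x + 6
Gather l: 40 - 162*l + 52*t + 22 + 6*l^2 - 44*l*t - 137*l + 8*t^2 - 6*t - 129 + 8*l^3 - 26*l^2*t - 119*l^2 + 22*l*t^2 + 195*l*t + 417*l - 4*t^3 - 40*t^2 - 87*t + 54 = 8*l^3 + l^2*(-26*t - 113) + l*(22*t^2 + 151*t + 118) - 4*t^3 - 32*t^2 - 41*t - 13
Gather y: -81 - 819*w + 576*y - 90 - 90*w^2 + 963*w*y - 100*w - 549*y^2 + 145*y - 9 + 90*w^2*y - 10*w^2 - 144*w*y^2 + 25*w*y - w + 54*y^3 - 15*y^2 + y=-100*w^2 - 920*w + 54*y^3 + y^2*(-144*w - 564) + y*(90*w^2 + 988*w + 722) - 180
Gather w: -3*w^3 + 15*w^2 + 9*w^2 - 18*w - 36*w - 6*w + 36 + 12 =-3*w^3 + 24*w^2 - 60*w + 48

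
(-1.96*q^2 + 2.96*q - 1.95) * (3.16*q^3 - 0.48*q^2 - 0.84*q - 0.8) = -6.1936*q^5 + 10.2944*q^4 - 5.9364*q^3 + 0.0176000000000003*q^2 - 0.73*q + 1.56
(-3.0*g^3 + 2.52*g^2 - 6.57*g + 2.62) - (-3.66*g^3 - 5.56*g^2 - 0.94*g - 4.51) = 0.66*g^3 + 8.08*g^2 - 5.63*g + 7.13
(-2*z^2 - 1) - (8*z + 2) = -2*z^2 - 8*z - 3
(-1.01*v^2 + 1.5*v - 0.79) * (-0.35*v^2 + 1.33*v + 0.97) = 0.3535*v^4 - 1.8683*v^3 + 1.2918*v^2 + 0.4043*v - 0.7663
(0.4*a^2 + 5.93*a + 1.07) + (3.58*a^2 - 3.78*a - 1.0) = 3.98*a^2 + 2.15*a + 0.0700000000000001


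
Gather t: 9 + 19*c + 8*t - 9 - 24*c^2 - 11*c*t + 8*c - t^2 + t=-24*c^2 + 27*c - t^2 + t*(9 - 11*c)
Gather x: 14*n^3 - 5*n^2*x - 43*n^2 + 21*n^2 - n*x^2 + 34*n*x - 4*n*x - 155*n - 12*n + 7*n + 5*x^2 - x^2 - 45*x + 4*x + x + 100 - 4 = 14*n^3 - 22*n^2 - 160*n + x^2*(4 - n) + x*(-5*n^2 + 30*n - 40) + 96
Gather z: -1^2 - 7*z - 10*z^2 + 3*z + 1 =-10*z^2 - 4*z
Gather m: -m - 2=-m - 2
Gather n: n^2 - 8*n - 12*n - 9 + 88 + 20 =n^2 - 20*n + 99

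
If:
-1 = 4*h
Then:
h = -1/4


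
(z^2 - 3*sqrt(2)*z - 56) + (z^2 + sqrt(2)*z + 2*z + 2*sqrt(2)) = 2*z^2 - 2*sqrt(2)*z + 2*z - 56 + 2*sqrt(2)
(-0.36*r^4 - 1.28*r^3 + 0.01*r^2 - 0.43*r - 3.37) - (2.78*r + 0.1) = -0.36*r^4 - 1.28*r^3 + 0.01*r^2 - 3.21*r - 3.47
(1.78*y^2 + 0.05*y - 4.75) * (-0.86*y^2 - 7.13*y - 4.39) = -1.5308*y^4 - 12.7344*y^3 - 4.0857*y^2 + 33.648*y + 20.8525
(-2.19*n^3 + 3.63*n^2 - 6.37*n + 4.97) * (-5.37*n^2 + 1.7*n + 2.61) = 11.7603*n^5 - 23.2161*n^4 + 34.662*n^3 - 28.0436*n^2 - 8.1767*n + 12.9717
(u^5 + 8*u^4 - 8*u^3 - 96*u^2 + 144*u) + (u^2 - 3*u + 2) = u^5 + 8*u^4 - 8*u^3 - 95*u^2 + 141*u + 2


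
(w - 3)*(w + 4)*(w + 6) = w^3 + 7*w^2 - 6*w - 72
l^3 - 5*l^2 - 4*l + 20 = (l - 5)*(l - 2)*(l + 2)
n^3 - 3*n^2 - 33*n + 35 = (n - 7)*(n - 1)*(n + 5)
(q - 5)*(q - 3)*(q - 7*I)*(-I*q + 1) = -I*q^4 - 6*q^3 + 8*I*q^3 + 48*q^2 - 22*I*q^2 - 90*q + 56*I*q - 105*I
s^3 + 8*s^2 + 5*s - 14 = (s - 1)*(s + 2)*(s + 7)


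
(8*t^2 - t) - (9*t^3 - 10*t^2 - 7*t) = -9*t^3 + 18*t^2 + 6*t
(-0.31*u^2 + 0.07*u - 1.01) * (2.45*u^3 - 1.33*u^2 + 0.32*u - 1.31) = -0.7595*u^5 + 0.5838*u^4 - 2.6668*u^3 + 1.7718*u^2 - 0.4149*u + 1.3231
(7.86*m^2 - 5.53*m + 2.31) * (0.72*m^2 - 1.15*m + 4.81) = 5.6592*m^4 - 13.0206*m^3 + 45.8293*m^2 - 29.2558*m + 11.1111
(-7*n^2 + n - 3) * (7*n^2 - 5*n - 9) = -49*n^4 + 42*n^3 + 37*n^2 + 6*n + 27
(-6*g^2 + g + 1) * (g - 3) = -6*g^3 + 19*g^2 - 2*g - 3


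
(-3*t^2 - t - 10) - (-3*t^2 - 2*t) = t - 10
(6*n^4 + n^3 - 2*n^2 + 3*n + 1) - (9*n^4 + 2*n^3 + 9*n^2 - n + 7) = -3*n^4 - n^3 - 11*n^2 + 4*n - 6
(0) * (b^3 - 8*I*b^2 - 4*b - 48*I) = 0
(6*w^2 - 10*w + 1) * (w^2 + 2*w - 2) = 6*w^4 + 2*w^3 - 31*w^2 + 22*w - 2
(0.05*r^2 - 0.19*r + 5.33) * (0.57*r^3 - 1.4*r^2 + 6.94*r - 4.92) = 0.0285*r^5 - 0.1783*r^4 + 3.6511*r^3 - 9.0266*r^2 + 37.925*r - 26.2236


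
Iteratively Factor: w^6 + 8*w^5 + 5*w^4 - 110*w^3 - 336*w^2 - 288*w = (w)*(w^5 + 8*w^4 + 5*w^3 - 110*w^2 - 336*w - 288) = w*(w - 4)*(w^4 + 12*w^3 + 53*w^2 + 102*w + 72) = w*(w - 4)*(w + 4)*(w^3 + 8*w^2 + 21*w + 18) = w*(w - 4)*(w + 3)*(w + 4)*(w^2 + 5*w + 6) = w*(w - 4)*(w + 3)^2*(w + 4)*(w + 2)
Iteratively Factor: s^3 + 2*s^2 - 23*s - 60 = (s + 3)*(s^2 - s - 20) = (s + 3)*(s + 4)*(s - 5)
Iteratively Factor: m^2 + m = (m + 1)*(m)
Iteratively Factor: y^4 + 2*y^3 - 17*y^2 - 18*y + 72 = (y - 2)*(y^3 + 4*y^2 - 9*y - 36) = (y - 3)*(y - 2)*(y^2 + 7*y + 12) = (y - 3)*(y - 2)*(y + 3)*(y + 4)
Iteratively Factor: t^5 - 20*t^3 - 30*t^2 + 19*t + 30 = (t - 1)*(t^4 + t^3 - 19*t^2 - 49*t - 30) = (t - 1)*(t + 1)*(t^3 - 19*t - 30) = (t - 5)*(t - 1)*(t + 1)*(t^2 + 5*t + 6) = (t - 5)*(t - 1)*(t + 1)*(t + 3)*(t + 2)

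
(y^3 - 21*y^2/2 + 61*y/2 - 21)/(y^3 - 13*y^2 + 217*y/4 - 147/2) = 2*(y - 1)/(2*y - 7)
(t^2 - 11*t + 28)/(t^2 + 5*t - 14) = (t^2 - 11*t + 28)/(t^2 + 5*t - 14)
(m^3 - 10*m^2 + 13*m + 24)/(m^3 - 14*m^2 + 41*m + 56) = (m - 3)/(m - 7)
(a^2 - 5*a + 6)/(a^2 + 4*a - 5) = (a^2 - 5*a + 6)/(a^2 + 4*a - 5)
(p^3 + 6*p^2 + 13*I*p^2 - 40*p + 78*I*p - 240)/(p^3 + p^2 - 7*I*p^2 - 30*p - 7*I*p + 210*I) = (p^2 + 13*I*p - 40)/(p^2 - p*(5 + 7*I) + 35*I)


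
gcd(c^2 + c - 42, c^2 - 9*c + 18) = c - 6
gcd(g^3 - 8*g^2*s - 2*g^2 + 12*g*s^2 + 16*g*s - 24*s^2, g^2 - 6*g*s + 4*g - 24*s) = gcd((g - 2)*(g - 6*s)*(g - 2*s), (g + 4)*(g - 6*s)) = -g + 6*s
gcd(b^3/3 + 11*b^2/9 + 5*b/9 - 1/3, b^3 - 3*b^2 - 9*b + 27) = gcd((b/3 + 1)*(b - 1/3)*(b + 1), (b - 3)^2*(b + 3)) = b + 3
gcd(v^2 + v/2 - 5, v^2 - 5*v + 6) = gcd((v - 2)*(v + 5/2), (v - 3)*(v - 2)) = v - 2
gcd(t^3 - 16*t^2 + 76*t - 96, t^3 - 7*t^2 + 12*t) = 1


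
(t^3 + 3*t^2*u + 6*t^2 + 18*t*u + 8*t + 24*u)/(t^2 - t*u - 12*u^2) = (t^2 + 6*t + 8)/(t - 4*u)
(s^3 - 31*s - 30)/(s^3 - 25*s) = (s^2 - 5*s - 6)/(s*(s - 5))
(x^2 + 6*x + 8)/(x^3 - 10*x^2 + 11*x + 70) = (x + 4)/(x^2 - 12*x + 35)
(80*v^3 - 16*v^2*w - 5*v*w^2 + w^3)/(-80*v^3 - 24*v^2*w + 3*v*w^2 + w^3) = (-4*v + w)/(4*v + w)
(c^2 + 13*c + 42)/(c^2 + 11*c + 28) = (c + 6)/(c + 4)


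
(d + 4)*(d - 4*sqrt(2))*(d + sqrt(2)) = d^3 - 3*sqrt(2)*d^2 + 4*d^2 - 12*sqrt(2)*d - 8*d - 32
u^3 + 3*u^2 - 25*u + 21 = (u - 3)*(u - 1)*(u + 7)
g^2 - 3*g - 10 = (g - 5)*(g + 2)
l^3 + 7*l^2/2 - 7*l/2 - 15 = (l - 2)*(l + 5/2)*(l + 3)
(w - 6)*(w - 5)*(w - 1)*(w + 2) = w^4 - 10*w^3 + 17*w^2 + 52*w - 60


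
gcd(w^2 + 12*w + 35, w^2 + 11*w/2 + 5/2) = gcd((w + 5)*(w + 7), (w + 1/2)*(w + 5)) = w + 5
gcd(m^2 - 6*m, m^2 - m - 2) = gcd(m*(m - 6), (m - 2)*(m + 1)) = 1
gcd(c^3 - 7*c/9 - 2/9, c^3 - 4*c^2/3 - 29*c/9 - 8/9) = c + 1/3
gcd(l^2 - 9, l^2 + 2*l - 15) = l - 3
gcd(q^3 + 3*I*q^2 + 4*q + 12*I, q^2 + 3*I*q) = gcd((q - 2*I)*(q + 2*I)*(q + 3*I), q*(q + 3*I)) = q + 3*I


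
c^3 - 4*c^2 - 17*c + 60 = (c - 5)*(c - 3)*(c + 4)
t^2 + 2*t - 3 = (t - 1)*(t + 3)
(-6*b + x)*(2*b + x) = -12*b^2 - 4*b*x + x^2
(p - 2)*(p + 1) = p^2 - p - 2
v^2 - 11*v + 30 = (v - 6)*(v - 5)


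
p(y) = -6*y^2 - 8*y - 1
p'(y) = -12*y - 8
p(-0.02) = -0.84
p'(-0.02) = -7.76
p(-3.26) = -38.69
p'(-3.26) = 31.12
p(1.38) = -23.47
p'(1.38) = -24.56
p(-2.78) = -25.13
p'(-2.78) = 25.36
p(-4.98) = -109.96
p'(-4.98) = 51.76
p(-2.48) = -18.06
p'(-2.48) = 21.76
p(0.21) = -2.94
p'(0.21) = -10.52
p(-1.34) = -1.05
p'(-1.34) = 8.08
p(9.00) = -559.00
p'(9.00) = -116.00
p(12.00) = -961.00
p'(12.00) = -152.00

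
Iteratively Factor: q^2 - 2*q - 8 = (q - 4)*(q + 2)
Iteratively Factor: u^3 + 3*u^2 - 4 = (u - 1)*(u^2 + 4*u + 4) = (u - 1)*(u + 2)*(u + 2)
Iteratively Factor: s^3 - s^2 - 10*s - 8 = (s + 2)*(s^2 - 3*s - 4) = (s - 4)*(s + 2)*(s + 1)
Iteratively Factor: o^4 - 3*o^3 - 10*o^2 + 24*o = (o)*(o^3 - 3*o^2 - 10*o + 24) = o*(o - 2)*(o^2 - o - 12) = o*(o - 2)*(o + 3)*(o - 4)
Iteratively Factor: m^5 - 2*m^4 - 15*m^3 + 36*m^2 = (m)*(m^4 - 2*m^3 - 15*m^2 + 36*m) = m*(m - 3)*(m^3 + m^2 - 12*m) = m^2*(m - 3)*(m^2 + m - 12) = m^2*(m - 3)*(m + 4)*(m - 3)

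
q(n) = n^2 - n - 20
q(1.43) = -19.39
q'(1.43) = 1.86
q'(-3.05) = -7.10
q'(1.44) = 1.88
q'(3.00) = 5.00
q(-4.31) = 2.89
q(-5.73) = 18.56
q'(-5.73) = -12.46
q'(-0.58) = -2.16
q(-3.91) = -0.80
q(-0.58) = -19.08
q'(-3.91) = -8.82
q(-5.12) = 11.33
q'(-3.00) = -7.00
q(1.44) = -19.37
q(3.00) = -14.00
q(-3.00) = -8.00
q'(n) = 2*n - 1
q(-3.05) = -7.65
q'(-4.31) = -9.62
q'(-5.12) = -11.24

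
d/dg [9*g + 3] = 9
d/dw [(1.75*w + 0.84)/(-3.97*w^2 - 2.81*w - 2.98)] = (6.9475*w^2 + 6.6696*w - 2.8546)/(15.7609*w^4 + 22.3114*w^3 + 31.5573*w^2 + 16.7476*w + 8.8804)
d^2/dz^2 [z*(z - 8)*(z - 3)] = 6*z - 22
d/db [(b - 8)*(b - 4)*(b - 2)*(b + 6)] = 4*b^3 - 24*b^2 - 56*b + 272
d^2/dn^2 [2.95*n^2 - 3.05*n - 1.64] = 5.90000000000000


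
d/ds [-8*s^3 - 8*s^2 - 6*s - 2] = -24*s^2 - 16*s - 6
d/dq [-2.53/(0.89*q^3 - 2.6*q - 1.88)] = (6.7551*q^2 - 6.578)/(-0.89*q^3 + 2.6*q + 1.88)^2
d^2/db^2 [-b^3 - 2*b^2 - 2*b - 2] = -6*b - 4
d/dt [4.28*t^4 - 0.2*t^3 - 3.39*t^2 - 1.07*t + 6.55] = 17.12*t^3 - 0.6*t^2 - 6.78*t - 1.07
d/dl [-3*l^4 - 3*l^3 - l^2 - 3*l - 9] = -12*l^3 - 9*l^2 - 2*l - 3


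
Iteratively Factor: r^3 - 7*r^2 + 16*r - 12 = (r - 2)*(r^2 - 5*r + 6) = (r - 3)*(r - 2)*(r - 2)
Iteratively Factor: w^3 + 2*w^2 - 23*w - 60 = (w + 3)*(w^2 - w - 20) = (w - 5)*(w + 3)*(w + 4)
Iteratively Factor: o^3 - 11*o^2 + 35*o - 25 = (o - 1)*(o^2 - 10*o + 25) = (o - 5)*(o - 1)*(o - 5)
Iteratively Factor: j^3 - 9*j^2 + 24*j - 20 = (j - 5)*(j^2 - 4*j + 4) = (j - 5)*(j - 2)*(j - 2)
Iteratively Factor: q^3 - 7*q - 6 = (q + 1)*(q^2 - q - 6) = (q - 3)*(q + 1)*(q + 2)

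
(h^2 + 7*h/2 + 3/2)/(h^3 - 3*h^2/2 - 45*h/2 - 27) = (2*h + 1)/(2*h^2 - 9*h - 18)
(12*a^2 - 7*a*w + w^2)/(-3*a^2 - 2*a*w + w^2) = (-4*a + w)/(a + w)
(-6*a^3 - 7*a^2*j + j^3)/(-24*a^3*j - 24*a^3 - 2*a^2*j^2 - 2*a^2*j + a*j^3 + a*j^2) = (6*a^3 + 7*a^2*j - j^3)/(a*(24*a^2*j + 24*a^2 + 2*a*j^2 + 2*a*j - j^3 - j^2))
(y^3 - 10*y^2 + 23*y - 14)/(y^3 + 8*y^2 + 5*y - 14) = (y^2 - 9*y + 14)/(y^2 + 9*y + 14)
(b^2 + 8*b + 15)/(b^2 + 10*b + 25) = (b + 3)/(b + 5)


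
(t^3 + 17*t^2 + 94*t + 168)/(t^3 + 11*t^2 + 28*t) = (t + 6)/t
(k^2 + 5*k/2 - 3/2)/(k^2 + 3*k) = (k - 1/2)/k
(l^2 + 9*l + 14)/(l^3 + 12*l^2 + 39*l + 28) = (l + 2)/(l^2 + 5*l + 4)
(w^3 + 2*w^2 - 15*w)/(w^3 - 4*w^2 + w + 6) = w*(w + 5)/(w^2 - w - 2)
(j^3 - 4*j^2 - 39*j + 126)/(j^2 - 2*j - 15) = (-j^3 + 4*j^2 + 39*j - 126)/(-j^2 + 2*j + 15)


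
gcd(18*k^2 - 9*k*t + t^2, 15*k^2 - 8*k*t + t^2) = -3*k + t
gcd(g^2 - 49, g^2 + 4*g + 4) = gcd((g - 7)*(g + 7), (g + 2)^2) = 1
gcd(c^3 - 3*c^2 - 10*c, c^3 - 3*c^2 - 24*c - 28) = c + 2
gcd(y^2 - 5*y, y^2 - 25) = y - 5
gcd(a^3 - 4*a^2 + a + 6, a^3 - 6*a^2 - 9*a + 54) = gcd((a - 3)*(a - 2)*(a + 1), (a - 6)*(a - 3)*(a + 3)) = a - 3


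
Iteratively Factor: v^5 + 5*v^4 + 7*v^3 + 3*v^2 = (v)*(v^4 + 5*v^3 + 7*v^2 + 3*v) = v*(v + 1)*(v^3 + 4*v^2 + 3*v) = v*(v + 1)*(v + 3)*(v^2 + v) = v^2*(v + 1)*(v + 3)*(v + 1)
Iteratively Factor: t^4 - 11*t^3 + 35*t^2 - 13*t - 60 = (t - 4)*(t^3 - 7*t^2 + 7*t + 15) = (t - 4)*(t + 1)*(t^2 - 8*t + 15) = (t - 4)*(t - 3)*(t + 1)*(t - 5)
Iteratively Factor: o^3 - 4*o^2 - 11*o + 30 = (o - 2)*(o^2 - 2*o - 15) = (o - 5)*(o - 2)*(o + 3)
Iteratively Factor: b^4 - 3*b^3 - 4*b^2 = (b - 4)*(b^3 + b^2) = (b - 4)*(b + 1)*(b^2) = b*(b - 4)*(b + 1)*(b)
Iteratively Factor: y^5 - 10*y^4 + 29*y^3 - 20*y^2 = (y - 4)*(y^4 - 6*y^3 + 5*y^2) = (y - 5)*(y - 4)*(y^3 - y^2) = (y - 5)*(y - 4)*(y - 1)*(y^2) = y*(y - 5)*(y - 4)*(y - 1)*(y)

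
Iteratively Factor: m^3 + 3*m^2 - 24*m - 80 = (m + 4)*(m^2 - m - 20) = (m - 5)*(m + 4)*(m + 4)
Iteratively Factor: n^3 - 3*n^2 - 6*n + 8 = (n - 4)*(n^2 + n - 2) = (n - 4)*(n - 1)*(n + 2)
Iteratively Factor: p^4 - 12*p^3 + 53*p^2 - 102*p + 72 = (p - 3)*(p^3 - 9*p^2 + 26*p - 24) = (p - 3)*(p - 2)*(p^2 - 7*p + 12) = (p - 4)*(p - 3)*(p - 2)*(p - 3)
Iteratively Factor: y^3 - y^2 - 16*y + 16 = (y - 4)*(y^2 + 3*y - 4) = (y - 4)*(y + 4)*(y - 1)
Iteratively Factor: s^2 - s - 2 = (s + 1)*(s - 2)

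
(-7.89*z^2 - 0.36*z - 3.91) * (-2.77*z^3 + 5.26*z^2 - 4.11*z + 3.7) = 21.8553*z^5 - 40.5042*z^4 + 41.365*z^3 - 48.28*z^2 + 14.7381*z - 14.467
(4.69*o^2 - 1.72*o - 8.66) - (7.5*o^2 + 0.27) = -2.81*o^2 - 1.72*o - 8.93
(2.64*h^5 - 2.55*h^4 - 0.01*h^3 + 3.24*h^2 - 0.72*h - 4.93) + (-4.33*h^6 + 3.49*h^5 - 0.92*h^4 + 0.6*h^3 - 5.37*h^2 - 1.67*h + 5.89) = -4.33*h^6 + 6.13*h^5 - 3.47*h^4 + 0.59*h^3 - 2.13*h^2 - 2.39*h + 0.96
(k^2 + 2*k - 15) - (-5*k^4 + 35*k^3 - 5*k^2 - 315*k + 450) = 5*k^4 - 35*k^3 + 6*k^2 + 317*k - 465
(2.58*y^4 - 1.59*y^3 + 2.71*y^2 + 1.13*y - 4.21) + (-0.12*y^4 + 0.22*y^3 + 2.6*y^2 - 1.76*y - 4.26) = 2.46*y^4 - 1.37*y^3 + 5.31*y^2 - 0.63*y - 8.47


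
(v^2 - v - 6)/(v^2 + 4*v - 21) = (v + 2)/(v + 7)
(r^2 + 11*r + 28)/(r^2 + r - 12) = (r + 7)/(r - 3)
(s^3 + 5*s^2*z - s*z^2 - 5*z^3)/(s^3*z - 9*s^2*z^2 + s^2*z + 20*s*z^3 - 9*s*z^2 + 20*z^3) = (s^3 + 5*s^2*z - s*z^2 - 5*z^3)/(z*(s^3 - 9*s^2*z + s^2 + 20*s*z^2 - 9*s*z + 20*z^2))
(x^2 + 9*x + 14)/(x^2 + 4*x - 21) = (x + 2)/(x - 3)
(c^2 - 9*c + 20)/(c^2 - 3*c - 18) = (-c^2 + 9*c - 20)/(-c^2 + 3*c + 18)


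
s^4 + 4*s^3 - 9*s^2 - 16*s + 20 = (s - 2)*(s - 1)*(s + 2)*(s + 5)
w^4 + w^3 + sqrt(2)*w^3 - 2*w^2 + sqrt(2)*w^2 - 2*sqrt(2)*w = w*(w - 1)*(w + 2)*(w + sqrt(2))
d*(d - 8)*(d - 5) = d^3 - 13*d^2 + 40*d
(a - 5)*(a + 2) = a^2 - 3*a - 10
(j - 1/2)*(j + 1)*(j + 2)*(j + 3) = j^4 + 11*j^3/2 + 8*j^2 + j/2 - 3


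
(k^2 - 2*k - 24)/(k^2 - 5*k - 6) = (k + 4)/(k + 1)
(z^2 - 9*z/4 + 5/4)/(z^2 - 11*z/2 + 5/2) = (4*z^2 - 9*z + 5)/(2*(2*z^2 - 11*z + 5))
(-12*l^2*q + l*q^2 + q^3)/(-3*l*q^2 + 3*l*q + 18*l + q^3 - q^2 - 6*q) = q*(4*l + q)/(q^2 - q - 6)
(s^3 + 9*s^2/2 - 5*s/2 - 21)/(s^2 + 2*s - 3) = (s^2 + 3*s/2 - 7)/(s - 1)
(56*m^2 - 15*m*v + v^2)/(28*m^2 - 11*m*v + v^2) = (-8*m + v)/(-4*m + v)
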